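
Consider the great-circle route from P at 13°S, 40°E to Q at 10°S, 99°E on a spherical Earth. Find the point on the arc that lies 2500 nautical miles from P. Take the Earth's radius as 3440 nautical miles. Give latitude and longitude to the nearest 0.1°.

≈ 12.1°S, 82.7°E

Convert each endpoint to a unit vector on the sphere (x = cos φ cos λ, y = cos φ sin λ, z = sin φ).
The central angle between the endpoints is δ = arccos(p₁·p₂) ≈ 1.008 rad (57.8°). The total great-circle distance is δ·R ≈ 1.008 × 3440 ≈ 3469 nmi, so the target fraction is f = 2500/3469 ≈ 0.721.
Interpolate at f ≈ 0.721 with slerp weights a = sin((1−f)δ)/sin δ ≈ 0.328, b = sin(fδ)/sin δ ≈ 0.785.
p = a·p₁ + b·p₂ ≈ (0.124, 0.970, -0.210); φ = arcsin(p_z) ≈ -12.14°, λ = atan2(p_y, p_x) ≈ 82.70°.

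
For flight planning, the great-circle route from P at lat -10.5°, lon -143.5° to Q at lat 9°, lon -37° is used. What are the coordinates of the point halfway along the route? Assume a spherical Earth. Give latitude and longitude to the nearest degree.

The haversine formula gives a central angle δ ≈ 1.880 rad (107.7°) between the endpoints.
Interpolate at f = 1/2 with slerp weights a = sin((1−f)δ)/sin δ ≈ 0.848, b = sin(fδ)/sin δ ≈ 0.848.
p = a·p₁ + b·p₂ ≈ (-0.001, -1.000, -0.022); φ = arcsin(p_z) ≈ -1.25°, λ = atan2(p_y, p_x) ≈ -90.08°.

≈ lat -1°, lon -90°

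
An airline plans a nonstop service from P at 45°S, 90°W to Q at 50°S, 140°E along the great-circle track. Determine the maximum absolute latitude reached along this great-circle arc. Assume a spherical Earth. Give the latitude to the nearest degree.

The great circle lies in the plane with unit normal n̂ = (p₁ × p₂)/|p₁ × p₂|.
Here n̂_z ≈ -0.360; the vertex latitude is φ_max = arccos|n̂_z| ≈ 68.9°.

≈ 69°S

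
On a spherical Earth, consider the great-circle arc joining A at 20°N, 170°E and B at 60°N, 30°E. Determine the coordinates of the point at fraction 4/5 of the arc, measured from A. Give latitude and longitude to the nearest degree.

Convert each endpoint to a unit vector on the sphere (x = cos φ cos λ, y = cos φ sin λ, z = sin φ).
The central angle between the endpoints is δ = arccos(p₁·p₂) ≈ 1.635 rad (93.7°).
Interpolate at f = 4/5 with slerp weights a = sin((1−f)δ)/sin δ ≈ 0.322, b = sin(fδ)/sin δ ≈ 0.968.
p = a·p₁ + b·p₂ ≈ (0.121, 0.294, 0.948); φ = arcsin(p_z) ≈ 71.44°, λ = atan2(p_y, p_x) ≈ 67.63°.

≈ 71°N, 68°E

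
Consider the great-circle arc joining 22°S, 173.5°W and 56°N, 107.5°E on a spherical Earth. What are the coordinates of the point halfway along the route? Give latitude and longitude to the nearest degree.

The haversine formula gives a central angle δ ≈ 1.784 rad (102.2°) between the endpoints.
Interpolate at f = 1/2 with slerp weights a = sin((1−f)δ)/sin δ ≈ 0.796, b = sin(fδ)/sin δ ≈ 0.796.
p = a·p₁ + b·p₂ ≈ (-0.868, 0.341, 0.362); φ = arcsin(p_z) ≈ 21.22°, λ = atan2(p_y, p_x) ≈ 158.53°.

≈ 21°N, 159°E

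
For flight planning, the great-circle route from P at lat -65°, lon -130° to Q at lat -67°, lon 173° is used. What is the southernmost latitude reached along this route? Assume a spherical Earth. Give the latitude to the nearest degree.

≈ -69°

The great circle lies in the plane with unit normal n̂ = (p₁ × p₂)/|p₁ × p₂|.
Here n̂_z ≈ -0.363; the vertex latitude is φ_max = arccos|n̂_z| ≈ 68.7°.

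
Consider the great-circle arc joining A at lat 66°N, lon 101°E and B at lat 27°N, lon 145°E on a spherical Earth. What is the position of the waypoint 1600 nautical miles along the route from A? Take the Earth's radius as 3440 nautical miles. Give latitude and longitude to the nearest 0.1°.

From cos δ = sin φ₁ sin φ₂ + cos φ₁ cos φ₂ cos Δλ, the central angle is δ ≈ 0.829 rad (47.5°). The total great-circle distance is δ·R ≈ 0.829 × 3440 ≈ 2853 nmi, so the target fraction is f = 1600/2853 ≈ 0.561.
Interpolate at f ≈ 0.561 with slerp weights a = sin((1−f)δ)/sin δ ≈ 0.483, b = sin(fδ)/sin δ ≈ 0.608.
p = a·p₁ + b·p₂ ≈ (-0.481, 0.504, 0.717); φ = arcsin(p_z) ≈ 45.83°, λ = atan2(p_y, p_x) ≈ 133.71°.

≈ lat 45.8°N, lon 133.7°E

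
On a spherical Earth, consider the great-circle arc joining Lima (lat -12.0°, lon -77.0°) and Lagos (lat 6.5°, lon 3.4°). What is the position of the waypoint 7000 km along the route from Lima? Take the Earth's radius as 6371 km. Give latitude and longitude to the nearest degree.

≈ lat 2°, lon -15°

From cos δ = sin φ₁ sin φ₂ + cos φ₁ cos φ₂ cos Δλ, the central angle is δ ≈ 1.432 rad (82.0°). The total great-circle distance is δ·R ≈ 1.432 × 6371 ≈ 9122 km, so the target fraction is f = 7000/9122 ≈ 0.767.
Interpolate at f ≈ 0.767 with slerp weights a = sin((1−f)δ)/sin δ ≈ 0.330, b = sin(fδ)/sin δ ≈ 0.899.
p = a·p₁ + b·p₂ ≈ (0.965, -0.262, 0.033); φ = arcsin(p_z) ≈ 1.90°, λ = atan2(p_y, p_x) ≈ -15.18°.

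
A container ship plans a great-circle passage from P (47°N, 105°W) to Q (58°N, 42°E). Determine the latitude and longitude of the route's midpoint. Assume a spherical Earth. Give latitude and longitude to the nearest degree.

Convert each endpoint to a unit vector on the sphere (x = cos φ cos λ, y = cos φ sin λ, z = sin φ).
The central angle between the endpoints is δ = arccos(p₁·p₂) ≈ 1.248 rad (71.5°).
Interpolate at f = 1/2 with slerp weights a = sin((1−f)δ)/sin δ ≈ 0.616, b = sin(fδ)/sin δ ≈ 0.616.
p = a·p₁ + b·p₂ ≈ (0.134, -0.187, 0.973); φ = arcsin(p_z) ≈ 76.68°, λ = atan2(p_y, p_x) ≈ -54.46°.

≈ (77°N, 54°W)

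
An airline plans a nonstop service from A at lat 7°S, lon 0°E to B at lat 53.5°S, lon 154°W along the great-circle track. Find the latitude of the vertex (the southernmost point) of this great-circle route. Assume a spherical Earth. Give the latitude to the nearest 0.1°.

The great circle lies in the plane with unit normal n̂ = (p₁ × p₂)/|p₁ × p₂|.
Here n̂_z ≈ -0.287; the vertex latitude is φ_max = arccos|n̂_z| ≈ 73.3°.
Check via Clairaut: cos φ_max = |cos φ₁| · sin C = cos(7.0°)·sin(163.2°) ≈ 0.287, again giving ≈ 73.3°.

≈ 73.3°S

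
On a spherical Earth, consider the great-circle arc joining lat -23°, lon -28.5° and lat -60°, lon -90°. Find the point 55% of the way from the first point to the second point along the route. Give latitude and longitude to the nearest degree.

From cos δ = sin φ₁ sin φ₂ + cos φ₁ cos φ₂ cos Δλ, the central angle is δ ≈ 0.979 rad (56.1°).
Interpolate at f = 0.55 with slerp weights a = sin((1−f)δ)/sin δ ≈ 0.514, b = sin(fδ)/sin δ ≈ 0.618.
p = a·p₁ + b·p₂ ≈ (0.416, -0.535, -0.736); φ = arcsin(p_z) ≈ -47.38°, λ = atan2(p_y, p_x) ≈ -52.14°.

≈ lat -47°, lon -52°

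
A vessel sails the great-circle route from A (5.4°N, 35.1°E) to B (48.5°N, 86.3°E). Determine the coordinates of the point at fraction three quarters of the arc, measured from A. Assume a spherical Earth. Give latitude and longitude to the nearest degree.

Convert each endpoint to a unit vector on the sphere (x = cos φ cos λ, y = cos φ sin λ, z = sin φ).
The central angle between the endpoints is δ = arccos(p₁·p₂) ≈ 1.066 rad (61.1°).
Interpolate at f = 3/4 with slerp weights a = sin((1−f)δ)/sin δ ≈ 0.301, b = sin(fδ)/sin δ ≈ 0.819.
p = a·p₁ + b·p₂ ≈ (0.280, 0.714, 0.642); φ = arcsin(p_z) ≈ 39.93°, λ = atan2(p_y, p_x) ≈ 68.58°.

≈ (40°N, 69°E)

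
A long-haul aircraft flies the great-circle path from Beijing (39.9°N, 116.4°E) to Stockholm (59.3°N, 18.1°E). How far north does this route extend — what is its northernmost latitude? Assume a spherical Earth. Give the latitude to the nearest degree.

≈ 64°N

The great circle lies in the plane with unit normal n̂ = (p₁ × p₂)/|p₁ × p₂|.
Here n̂_z ≈ -0.446; the vertex latitude is φ_max = arccos|n̂_z| ≈ 63.5°.
Check via Clairaut: cos φ_max = |cos φ₁| · sin C = cos(39.9°)·sin(35.6°) ≈ 0.446, again giving ≈ 63.5°.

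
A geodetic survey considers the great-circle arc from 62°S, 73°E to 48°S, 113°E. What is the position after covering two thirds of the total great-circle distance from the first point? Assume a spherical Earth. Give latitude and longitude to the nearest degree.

Convert each endpoint to a unit vector on the sphere (x = cos φ cos λ, y = cos φ sin λ, z = sin φ).
The central angle between the endpoints is δ = arccos(p₁·p₂) ≈ 0.458 rad (26.3°).
Interpolate at f = 2/3 with slerp weights a = sin((1−f)δ)/sin δ ≈ 0.344, b = sin(fδ)/sin δ ≈ 0.680.
p = a·p₁ + b·p₂ ≈ (-0.131, 0.573, -0.809); φ = arcsin(p_z) ≈ -53.99°, λ = atan2(p_y, p_x) ≈ 102.83°.

≈ 54°S, 103°E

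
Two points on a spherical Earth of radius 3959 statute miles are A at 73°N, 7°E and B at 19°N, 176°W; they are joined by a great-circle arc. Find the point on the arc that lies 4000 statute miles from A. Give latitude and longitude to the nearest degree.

≈ 49°N, 177°W

Write both endpoints as unit vectors p₁, p₂ with components (cos φ cos λ, cos φ sin λ, sin φ).
The central angle between the endpoints is δ = arccos(p₁·p₂) ≈ 1.536 rad (88.0°). The total great-circle distance is δ·R ≈ 1.536 × 3959 ≈ 6079 mi, so the target fraction is f = 4000/6079 ≈ 0.658.
Interpolate at f ≈ 0.658 with slerp weights a = sin((1−f)δ)/sin δ ≈ 0.502, b = sin(fδ)/sin δ ≈ 0.848.
p = a·p₁ + b·p₂ ≈ (-0.654, -0.038, 0.756); φ = arcsin(p_z) ≈ 49.08°, λ = atan2(p_y, p_x) ≈ -176.67°.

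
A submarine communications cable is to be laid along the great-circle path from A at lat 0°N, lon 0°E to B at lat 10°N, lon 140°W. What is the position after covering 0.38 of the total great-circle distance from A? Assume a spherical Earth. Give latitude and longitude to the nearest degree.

The haversine formula gives a central angle δ ≈ 2.426 rad (139.0°) between the endpoints.
Interpolate at f = 0.38 with slerp weights a = sin((1−f)δ)/sin δ ≈ 1.520, b = sin(fδ)/sin δ ≈ 1.214.
p = a·p₁ + b·p₂ ≈ (0.604, -0.768, 0.211); φ = arcsin(p_z) ≈ 12.17°, λ = atan2(p_y, p_x) ≈ -51.80°.

≈ lat 12°N, lon 52°W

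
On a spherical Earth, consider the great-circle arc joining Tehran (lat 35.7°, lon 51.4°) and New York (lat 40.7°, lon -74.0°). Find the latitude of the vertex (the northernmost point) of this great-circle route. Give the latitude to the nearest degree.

The great circle lies in the plane with unit normal n̂ = (p₁ × p₂)/|p₁ × p₂|.
Here n̂_z ≈ -0.502; the vertex latitude is φ_max = arccos|n̂_z| ≈ 59.9°.
Check via Clairaut: cos φ_max = |cos φ₁| · sin C = cos(35.7°)·sin(38.2°) ≈ 0.502, again giving ≈ 59.9°.

≈ 60°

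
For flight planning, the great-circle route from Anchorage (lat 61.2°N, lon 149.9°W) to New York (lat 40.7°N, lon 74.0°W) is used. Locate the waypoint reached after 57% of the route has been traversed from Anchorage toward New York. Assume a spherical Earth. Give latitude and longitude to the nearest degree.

≈ lat 55°N, lon 97°W

Convert each endpoint to a unit vector on the sphere (x = cos φ cos λ, y = cos φ sin λ, z = sin φ).
The central angle between the endpoints is δ = arccos(p₁·p₂) ≈ 0.849 rad (48.7°).
Interpolate at f = 0.57 with slerp weights a = sin((1−f)δ)/sin δ ≈ 0.476, b = sin(fδ)/sin δ ≈ 0.620.
p = a·p₁ + b·p₂ ≈ (-0.069, -0.567, 0.821); φ = arcsin(p_z) ≈ 55.19°, λ = atan2(p_y, p_x) ≈ -96.91°.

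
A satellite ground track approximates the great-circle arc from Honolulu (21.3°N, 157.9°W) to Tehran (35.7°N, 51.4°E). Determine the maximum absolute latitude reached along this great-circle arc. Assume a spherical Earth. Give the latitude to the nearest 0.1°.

≈ 65.5°N

The great circle lies in the plane with unit normal n̂ = (p₁ × p₂)/|p₁ × p₂|.
Here n̂_z ≈ -0.414; the vertex latitude is φ_max = arccos|n̂_z| ≈ 65.5°.
Check via Clairaut: cos φ_max = |cos φ₁| · sin C = cos(21.3°)·sin(26.4°) ≈ 0.414, again giving ≈ 65.5°.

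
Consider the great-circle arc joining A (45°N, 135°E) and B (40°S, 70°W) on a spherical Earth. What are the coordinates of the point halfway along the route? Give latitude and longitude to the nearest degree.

≈ (11°N, 137°W)

Write both endpoints as unit vectors p₁, p₂ with components (cos φ cos λ, cos φ sin λ, sin φ).
The central angle between the endpoints is δ = arccos(p₁·p₂) ≈ 2.810 rad (161.0°).
Interpolate at f = 1/2 with slerp weights a = sin((1−f)δ)/sin δ ≈ 3.027, b = sin(fδ)/sin δ ≈ 3.027.
p = a·p₁ + b·p₂ ≈ (-0.721, -0.666, 0.195); φ = arcsin(p_z) ≈ 11.23°, λ = atan2(p_y, p_x) ≈ -137.27°.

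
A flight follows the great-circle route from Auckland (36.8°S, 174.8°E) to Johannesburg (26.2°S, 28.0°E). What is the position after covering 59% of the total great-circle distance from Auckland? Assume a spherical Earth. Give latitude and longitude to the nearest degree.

≈ (61°S, 71°E)

Convert each endpoint to a unit vector on the sphere (x = cos φ cos λ, y = cos φ sin λ, z = sin φ).
The central angle between the endpoints is δ = arccos(p₁·p₂) ≈ 1.914 rad (109.7°).
Interpolate at f = 0.59 with slerp weights a = sin((1−f)δ)/sin δ ≈ 0.751, b = sin(fδ)/sin δ ≈ 0.960.
p = a·p₁ + b·p₂ ≈ (0.162, 0.459, -0.874); φ = arcsin(p_z) ≈ -60.87°, λ = atan2(p_y, p_x) ≈ 70.53°.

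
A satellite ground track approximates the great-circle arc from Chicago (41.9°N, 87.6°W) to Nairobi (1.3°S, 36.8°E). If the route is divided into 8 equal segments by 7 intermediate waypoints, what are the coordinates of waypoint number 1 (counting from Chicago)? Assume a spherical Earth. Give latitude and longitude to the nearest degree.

Convert each endpoint to a unit vector on the sphere (x = cos φ cos λ, y = cos φ sin λ, z = sin φ).
The central angle between the endpoints is δ = arccos(p₁·p₂) ≈ 2.021 rad (115.8°).
Interpolate at f = 1/8 with slerp weights a = sin((1−f)δ)/sin δ ≈ 1.089, b = sin(fδ)/sin δ ≈ 0.278.
p = a·p₁ + b·p₂ ≈ (0.256, -0.644, 0.721); φ = arcsin(p_z) ≈ 46.15°, λ = atan2(p_y, p_x) ≈ -68.29°.

≈ 46°N, 68°W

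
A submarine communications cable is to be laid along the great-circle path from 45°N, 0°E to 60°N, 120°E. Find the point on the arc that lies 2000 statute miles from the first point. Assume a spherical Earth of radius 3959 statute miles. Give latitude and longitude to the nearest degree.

The haversine formula gives a central angle δ ≈ 1.120 rad (64.2°) between the endpoints. The total great-circle distance is δ·R ≈ 1.120 × 3959 ≈ 4434 mi, so the target fraction is f = 2000/4434 ≈ 0.451.
Interpolate at f ≈ 0.451 with slerp weights a = sin((1−f)δ)/sin δ ≈ 0.641, b = sin(fδ)/sin δ ≈ 0.538.
p = a·p₁ + b·p₂ ≈ (0.319, 0.233, 0.919); φ = arcsin(p_z) ≈ 66.75°, λ = atan2(p_y, p_x) ≈ 36.14°.

≈ 67°N, 36°E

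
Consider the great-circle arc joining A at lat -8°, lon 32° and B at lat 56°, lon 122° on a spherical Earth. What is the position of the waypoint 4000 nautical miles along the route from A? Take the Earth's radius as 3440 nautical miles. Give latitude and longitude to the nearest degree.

Write both endpoints as unit vectors p₁, p₂ with components (cos φ cos λ, cos φ sin λ, sin φ).
The central angle between the endpoints is δ = arccos(p₁·p₂) ≈ 1.686 rad (96.6°). The total great-circle distance is δ·R ≈ 1.686 × 3440 ≈ 5801 nmi, so the target fraction is f = 4000/5801 ≈ 0.689.
Interpolate at f ≈ 0.689 with slerp weights a = sin((1−f)δ)/sin δ ≈ 0.503, b = sin(fδ)/sin δ ≈ 0.924.
p = a·p₁ + b·p₂ ≈ (0.149, 0.702, 0.696); φ = arcsin(p_z) ≈ 44.11°, λ = atan2(p_y, p_x) ≈ 78.03°.

≈ lat 44°, lon 78°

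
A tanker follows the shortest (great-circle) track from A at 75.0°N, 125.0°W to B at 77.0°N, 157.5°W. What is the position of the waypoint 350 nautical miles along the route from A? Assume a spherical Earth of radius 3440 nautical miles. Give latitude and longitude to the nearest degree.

The haversine formula gives a central angle δ ≈ 0.140 rad (8.0°) between the endpoints. The total great-circle distance is δ·R ≈ 0.140 × 3440 ≈ 480 nmi, so the target fraction is f = 350/480 ≈ 0.729.
Interpolate at f ≈ 0.729 with slerp weights a = sin((1−f)δ)/sin δ ≈ 0.272, b = sin(fδ)/sin δ ≈ 0.730.
p = a·p₁ + b·p₂ ≈ (-0.192, -0.120, 0.974); φ = arcsin(p_z) ≈ 76.89°, λ = atan2(p_y, p_x) ≈ -147.90°.

≈ 77°N, 148°W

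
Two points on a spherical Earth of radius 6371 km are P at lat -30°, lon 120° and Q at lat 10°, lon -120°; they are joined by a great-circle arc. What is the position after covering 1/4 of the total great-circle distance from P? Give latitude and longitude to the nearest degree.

≈ lat -29°, lon 155°

Convert each endpoint to a unit vector on the sphere (x = cos φ cos λ, y = cos φ sin λ, z = sin φ).
The central angle between the endpoints is δ = arccos(p₁·p₂) ≈ 2.110 rad (120.9°).
Interpolate at f = 1/4 with slerp weights a = sin((1−f)δ)/sin δ ≈ 1.165, b = sin(fδ)/sin δ ≈ 0.586.
p = a·p₁ + b·p₂ ≈ (-0.793, 0.374, -0.481); φ = arcsin(p_z) ≈ -28.73°, λ = atan2(p_y, p_x) ≈ 154.78°.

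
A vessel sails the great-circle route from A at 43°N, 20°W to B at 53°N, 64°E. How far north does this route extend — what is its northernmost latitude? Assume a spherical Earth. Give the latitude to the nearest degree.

The great circle lies in the plane with unit normal n̂ = (p₁ × p₂)/|p₁ × p₂|.
Here n̂_z ≈ +0.542; the vertex latitude is φ_max = arccos|n̂_z| ≈ 57.1°.
Check via Clairaut: cos φ_max = |cos φ₁| · sin C = cos(43.0°)·sin(47.9°) ≈ 0.542, again giving ≈ 57.1°.

≈ 57°N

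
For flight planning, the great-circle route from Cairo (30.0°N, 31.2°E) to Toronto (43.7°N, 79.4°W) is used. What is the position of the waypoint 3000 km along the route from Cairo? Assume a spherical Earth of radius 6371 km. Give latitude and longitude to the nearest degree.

≈ (47°N, 4°E)

Write both endpoints as unit vectors p₁, p₂ with components (cos φ cos λ, cos φ sin λ, sin φ).
The central angle between the endpoints is δ = arccos(p₁·p₂) ≈ 1.445 rad (82.8°). The total great-circle distance is δ·R ≈ 1.445 × 6371 ≈ 9208 km, so the target fraction is f = 3000/9208 ≈ 0.326.
Interpolate at f ≈ 0.326 with slerp weights a = sin((1−f)δ)/sin δ ≈ 0.834, b = sin(fδ)/sin δ ≈ 0.457.
p = a·p₁ + b·p₂ ≈ (0.679, 0.049, 0.733); φ = arcsin(p_z) ≈ 47.13°, λ = atan2(p_y, p_x) ≈ 4.15°.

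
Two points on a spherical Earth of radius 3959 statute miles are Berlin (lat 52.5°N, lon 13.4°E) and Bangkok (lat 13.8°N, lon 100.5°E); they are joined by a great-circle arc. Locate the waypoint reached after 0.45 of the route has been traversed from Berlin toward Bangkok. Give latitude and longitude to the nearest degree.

≈ lat 44°N, lon 65°E

The haversine formula gives a central angle δ ≈ 1.350 rad (77.3°) between the endpoints.
Interpolate at f = 0.45 with slerp weights a = sin((1−f)δ)/sin δ ≈ 0.693, b = sin(fδ)/sin δ ≈ 0.585.
p = a·p₁ + b·p₂ ≈ (0.307, 0.656, 0.689); φ = arcsin(p_z) ≈ 43.57°, λ = atan2(p_y, p_x) ≈ 64.95°.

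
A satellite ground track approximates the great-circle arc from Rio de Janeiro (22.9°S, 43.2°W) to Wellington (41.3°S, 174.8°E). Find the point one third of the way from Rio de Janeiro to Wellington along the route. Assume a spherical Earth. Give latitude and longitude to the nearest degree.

≈ 52°S, 70°W

Convert each endpoint to a unit vector on the sphere (x = cos φ cos λ, y = cos φ sin λ, z = sin φ).
The central angle between the endpoints is δ = arccos(p₁·p₂) ≈ 1.863 rad (106.8°).
Interpolate at f = 1/3 with slerp weights a = sin((1−f)δ)/sin δ ≈ 0.989, b = sin(fδ)/sin δ ≈ 0.608.
p = a·p₁ + b·p₂ ≈ (0.209, -0.582, -0.786); φ = arcsin(p_z) ≈ -51.80°, λ = atan2(p_y, p_x) ≈ -70.24°.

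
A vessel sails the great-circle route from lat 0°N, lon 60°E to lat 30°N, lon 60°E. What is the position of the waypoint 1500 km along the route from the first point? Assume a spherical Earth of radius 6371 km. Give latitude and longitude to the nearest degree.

Write both endpoints as unit vectors p₁, p₂ with components (cos φ cos λ, cos φ sin λ, sin φ).
The central angle between the endpoints is δ = arccos(p₁·p₂) ≈ 0.524 rad (30.0°). The total great-circle distance is δ·R ≈ 0.524 × 6371 ≈ 3336 km, so the target fraction is f = 1500/3336 ≈ 0.450.
Interpolate at f ≈ 0.450 with slerp weights a = sin((1−f)δ)/sin δ ≈ 0.568, b = sin(fδ)/sin δ ≈ 0.467.
p = a·p₁ + b·p₂ ≈ (0.486, 0.842, 0.233); φ = arcsin(p_z) ≈ 13.49°, λ = atan2(p_y, p_x) ≈ 60.00°.

≈ lat 13°N, lon 60°E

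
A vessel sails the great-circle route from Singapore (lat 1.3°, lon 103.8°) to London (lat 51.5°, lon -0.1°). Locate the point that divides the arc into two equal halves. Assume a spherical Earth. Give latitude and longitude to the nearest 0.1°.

≈ lat 37.7°, lon 68.4°

Convert each endpoint to a unit vector on the sphere (x = cos φ cos λ, y = cos φ sin λ, z = sin φ).
The central angle between the endpoints is δ = arccos(p₁·p₂) ≈ 1.703 rad (97.6°).
Interpolate at f = 1/2 with slerp weights a = sin((1−f)δ)/sin δ ≈ 0.759, b = sin(fδ)/sin δ ≈ 0.759.
p = a·p₁ + b·p₂ ≈ (0.291, 0.736, 0.611); φ = arcsin(p_z) ≈ 37.67°, λ = atan2(p_y, p_x) ≈ 68.40°.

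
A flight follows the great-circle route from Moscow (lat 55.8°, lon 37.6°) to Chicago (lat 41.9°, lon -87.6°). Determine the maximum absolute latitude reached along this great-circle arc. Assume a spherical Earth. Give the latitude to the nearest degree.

The great circle lies in the plane with unit normal n̂ = (p₁ × p₂)/|p₁ × p₂|.
Here n̂_z ≈ -0.360; the vertex latitude is φ_max = arccos|n̂_z| ≈ 68.9°.
Check via Clairaut: cos φ_max = |cos φ₁| · sin C = cos(55.8°)·sin(39.8°) ≈ 0.360, again giving ≈ 68.9°.

≈ 69°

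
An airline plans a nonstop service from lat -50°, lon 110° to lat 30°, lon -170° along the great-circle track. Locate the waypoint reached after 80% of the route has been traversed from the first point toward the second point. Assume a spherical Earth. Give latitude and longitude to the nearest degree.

≈ lat 13°, lon 176°

Write both endpoints as unit vectors p₁, p₂ with components (cos φ cos λ, cos φ sin λ, sin φ).
The central angle between the endpoints is δ = arccos(p₁·p₂) ≈ 1.861 rad (106.6°).
Interpolate at f = 0.80 with slerp weights a = sin((1−f)δ)/sin δ ≈ 0.380, b = sin(fδ)/sin δ ≈ 1.040.
p = a·p₁ + b·p₂ ≈ (-0.971, 0.073, 0.229); φ = arcsin(p_z) ≈ 13.26°, λ = atan2(p_y, p_x) ≈ 175.71°.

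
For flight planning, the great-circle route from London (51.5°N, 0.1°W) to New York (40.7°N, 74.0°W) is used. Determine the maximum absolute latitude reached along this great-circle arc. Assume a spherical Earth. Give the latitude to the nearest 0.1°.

≈ 53.8°N

The great circle lies in the plane with unit normal n̂ = (p₁ × p₂)/|p₁ × p₂|.
Here n̂_z ≈ -0.591; the vertex latitude is φ_max = arccos|n̂_z| ≈ 53.8°.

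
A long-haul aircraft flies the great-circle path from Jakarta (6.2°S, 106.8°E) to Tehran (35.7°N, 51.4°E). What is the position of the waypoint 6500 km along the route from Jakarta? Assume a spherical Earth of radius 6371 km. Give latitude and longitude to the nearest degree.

From cos δ = sin φ₁ sin φ₂ + cos φ₁ cos φ₂ cos Δλ, the central angle is δ ≈ 1.164 rad (66.7°). The total great-circle distance is δ·R ≈ 1.164 × 6371 ≈ 7418 km, so the target fraction is f = 6500/7418 ≈ 0.876.
Interpolate at f ≈ 0.876 with slerp weights a = sin((1−f)δ)/sin δ ≈ 0.156, b = sin(fδ)/sin δ ≈ 0.928.
p = a·p₁ + b·p₂ ≈ (0.425, 0.738, 0.525); φ = arcsin(p_z) ≈ 31.64°, λ = atan2(p_y, p_x) ≈ 60.04°.

≈ (32°N, 60°E)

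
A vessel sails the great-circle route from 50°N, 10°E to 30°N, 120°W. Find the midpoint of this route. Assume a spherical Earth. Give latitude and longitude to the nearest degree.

≈ 62°N, 73°W

The haversine formula gives a central angle δ ≈ 1.546 rad (88.6°) between the endpoints.
Interpolate at f = 1/2 with slerp weights a = sin((1−f)δ)/sin δ ≈ 0.698, b = sin(fδ)/sin δ ≈ 0.698.
p = a·p₁ + b·p₂ ≈ (0.140, -0.446, 0.884); φ = arcsin(p_z) ≈ 62.15°, λ = atan2(p_y, p_x) ≈ -72.60°.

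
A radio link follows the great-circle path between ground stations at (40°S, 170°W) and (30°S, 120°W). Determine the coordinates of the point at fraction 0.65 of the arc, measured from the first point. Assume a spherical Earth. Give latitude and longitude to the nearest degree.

≈ (36°S, 136°W)

Convert each endpoint to a unit vector on the sphere (x = cos φ cos λ, y = cos φ sin λ, z = sin φ).
The central angle between the endpoints is δ = arccos(p₁·p₂) ≈ 0.726 rad (41.6°).
Interpolate at f = 0.65 with slerp weights a = sin((1−f)δ)/sin δ ≈ 0.379, b = sin(fδ)/sin δ ≈ 0.685.
p = a·p₁ + b·p₂ ≈ (-0.582, -0.564, -0.586); φ = arcsin(p_z) ≈ -35.86°, λ = atan2(p_y, p_x) ≈ -135.91°.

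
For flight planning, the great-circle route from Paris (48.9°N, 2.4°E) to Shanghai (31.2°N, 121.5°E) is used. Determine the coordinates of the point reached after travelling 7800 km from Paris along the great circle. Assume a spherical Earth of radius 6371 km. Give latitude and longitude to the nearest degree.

Convert each endpoint to a unit vector on the sphere (x = cos φ cos λ, y = cos φ sin λ, z = sin φ).
The central angle between the endpoints is δ = arccos(p₁·p₂) ≈ 1.454 rad (83.3°). The total great-circle distance is δ·R ≈ 1.454 × 6371 ≈ 9261 km, so the target fraction is f = 7800/9261 ≈ 0.842.
Interpolate at f ≈ 0.842 with slerp weights a = sin((1−f)δ)/sin δ ≈ 0.229, b = sin(fδ)/sin δ ≈ 0.947.
p = a·p₁ + b·p₂ ≈ (-0.273, 0.697, 0.663); φ = arcsin(p_z) ≈ 41.54°, λ = atan2(p_y, p_x) ≈ 111.38°.

≈ 42°N, 111°E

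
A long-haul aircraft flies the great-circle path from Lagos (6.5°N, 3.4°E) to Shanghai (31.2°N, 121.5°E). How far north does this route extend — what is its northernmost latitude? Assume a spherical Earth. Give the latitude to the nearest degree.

≈ 37°N

The great circle lies in the plane with unit normal n̂ = (p₁ × p₂)/|p₁ × p₂|.
Here n̂_z ≈ +0.798; the vertex latitude is φ_max = arccos|n̂_z| ≈ 37.1°.
Check via Clairaut: cos φ_max = |cos φ₁| · sin C = cos(6.5°)·sin(53.4°) ≈ 0.798, again giving ≈ 37.1°.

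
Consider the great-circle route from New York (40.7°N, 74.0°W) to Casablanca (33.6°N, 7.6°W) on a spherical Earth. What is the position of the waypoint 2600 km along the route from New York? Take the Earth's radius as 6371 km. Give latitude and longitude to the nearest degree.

≈ 42°N, 43°W

Write both endpoints as unit vectors p₁, p₂ with components (cos φ cos λ, cos φ sin λ, sin φ).
The central angle between the endpoints is δ = arccos(p₁·p₂) ≈ 0.910 rad (52.1°). The total great-circle distance is δ·R ≈ 0.910 × 6371 ≈ 5798 km, so the target fraction is f = 2600/5798 ≈ 0.448.
Interpolate at f ≈ 0.448 with slerp weights a = sin((1−f)δ)/sin δ ≈ 0.609, b = sin(fδ)/sin δ ≈ 0.503.
p = a·p₁ + b·p₂ ≈ (0.542, -0.499, 0.676); φ = arcsin(p_z) ≈ 42.50°, λ = atan2(p_y, p_x) ≈ -42.65°.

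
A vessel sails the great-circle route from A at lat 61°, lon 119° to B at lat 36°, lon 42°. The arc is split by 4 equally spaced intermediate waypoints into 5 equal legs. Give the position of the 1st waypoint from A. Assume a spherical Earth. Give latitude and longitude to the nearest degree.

≈ lat 61°, lon 97°

From cos δ = sin φ₁ sin φ₂ + cos φ₁ cos φ₂ cos Δλ, the central angle is δ ≈ 0.924 rad (53.0°).
Interpolate at f = 1/5 with slerp weights a = sin((1−f)δ)/sin δ ≈ 0.844, b = sin(fδ)/sin δ ≈ 0.230.
p = a·p₁ + b·p₂ ≈ (-0.060, 0.483, 0.874); φ = arcsin(p_z) ≈ 60.90°, λ = atan2(p_y, p_x) ≈ 97.08°.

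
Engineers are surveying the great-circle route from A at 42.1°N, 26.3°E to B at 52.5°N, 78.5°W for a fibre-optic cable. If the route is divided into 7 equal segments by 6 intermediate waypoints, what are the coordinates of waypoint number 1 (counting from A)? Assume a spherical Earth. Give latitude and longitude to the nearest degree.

≈ 49°N, 17°E

Write both endpoints as unit vectors p₁, p₂ with components (cos φ cos λ, cos φ sin λ, sin φ).
The central angle between the endpoints is δ = arccos(p₁·p₂) ≈ 1.141 rad (65.4°).
Interpolate at f = 1/7 with slerp weights a = sin((1−f)δ)/sin δ ≈ 0.912, b = sin(fδ)/sin δ ≈ 0.179.
p = a·p₁ + b·p₂ ≈ (0.629, 0.193, 0.753); φ = arcsin(p_z) ≈ 48.88°, λ = atan2(p_y, p_x) ≈ 17.11°.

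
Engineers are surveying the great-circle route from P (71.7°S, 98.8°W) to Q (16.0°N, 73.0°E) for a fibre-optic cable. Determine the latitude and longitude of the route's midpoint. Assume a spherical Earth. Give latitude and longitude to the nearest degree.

Write both endpoints as unit vectors p₁, p₂ with components (cos φ cos λ, cos φ sin λ, sin φ).
The central angle between the endpoints is δ = arccos(p₁·p₂) ≈ 2.166 rad (124.1°).
Interpolate at f = 1/2 with slerp weights a = sin((1−f)δ)/sin δ ≈ 1.067, b = sin(fδ)/sin δ ≈ 1.067.
p = a·p₁ + b·p₂ ≈ (0.249, 0.649, -0.719); φ = arcsin(p_z) ≈ -45.94°, λ = atan2(p_y, p_x) ≈ 69.06°.

≈ (46°S, 69°E)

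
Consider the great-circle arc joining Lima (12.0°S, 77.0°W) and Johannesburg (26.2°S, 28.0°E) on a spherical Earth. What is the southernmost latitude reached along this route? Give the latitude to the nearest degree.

≈ 31°S

The great circle lies in the plane with unit normal n̂ = (p₁ × p₂)/|p₁ × p₂|.
Here n̂_z ≈ +0.856; the vertex latitude is φ_max = arccos|n̂_z| ≈ 31.2°.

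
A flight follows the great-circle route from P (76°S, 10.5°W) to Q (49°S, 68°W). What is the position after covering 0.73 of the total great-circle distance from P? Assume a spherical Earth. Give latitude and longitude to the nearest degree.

Write both endpoints as unit vectors p₁, p₂ with components (cos φ cos λ, cos φ sin λ, sin φ).
The central angle between the endpoints is δ = arccos(p₁·p₂) ≈ 0.614 rad (35.2°).
Interpolate at f = 0.73 with slerp weights a = sin((1−f)δ)/sin δ ≈ 0.286, b = sin(fδ)/sin δ ≈ 0.752.
p = a·p₁ + b·p₂ ≈ (0.253, -0.470, -0.846); φ = arcsin(p_z) ≈ -57.73°, λ = atan2(p_y, p_x) ≈ -61.72°.

≈ (58°S, 62°W)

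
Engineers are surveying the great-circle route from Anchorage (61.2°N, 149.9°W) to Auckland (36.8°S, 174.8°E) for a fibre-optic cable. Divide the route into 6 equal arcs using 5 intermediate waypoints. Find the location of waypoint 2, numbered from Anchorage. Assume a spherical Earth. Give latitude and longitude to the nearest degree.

≈ 29°N, 168°W

Write both endpoints as unit vectors p₁, p₂ with components (cos φ cos λ, cos φ sin λ, sin φ).
The central angle between the endpoints is δ = arccos(p₁·p₂) ≈ 1.782 rad (102.1°).
Interpolate at f = 2/6 with slerp weights a = sin((1−f)δ)/sin δ ≈ 0.949, b = sin(fδ)/sin δ ≈ 0.573.
p = a·p₁ + b·p₂ ≈ (-0.852, -0.188, 0.489); φ = arcsin(p_z) ≈ 29.25°, λ = atan2(p_y, p_x) ≈ -167.58°.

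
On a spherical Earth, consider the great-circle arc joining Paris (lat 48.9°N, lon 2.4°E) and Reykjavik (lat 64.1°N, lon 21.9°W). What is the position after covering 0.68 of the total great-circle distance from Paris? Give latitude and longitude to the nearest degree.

Write both endpoints as unit vectors p₁, p₂ with components (cos φ cos λ, cos φ sin λ, sin φ).
The central angle between the endpoints is δ = arccos(p₁·p₂) ≈ 0.349 rad (20.0°).
Interpolate at f = 0.68 with slerp weights a = sin((1−f)δ)/sin δ ≈ 0.326, b = sin(fδ)/sin δ ≈ 0.688.
p = a·p₁ + b·p₂ ≈ (0.493, -0.103, 0.864); φ = arcsin(p_z) ≈ 59.78°, λ = atan2(p_y, p_x) ≈ -11.81°.

≈ lat 60°N, lon 12°W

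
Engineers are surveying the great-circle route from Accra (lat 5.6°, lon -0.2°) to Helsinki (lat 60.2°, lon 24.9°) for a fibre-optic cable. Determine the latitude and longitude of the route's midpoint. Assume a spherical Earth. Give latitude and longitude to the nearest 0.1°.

From cos δ = sin φ₁ sin φ₂ + cos φ₁ cos φ₂ cos Δλ, the central angle is δ ≈ 1.009 rad (57.8°).
Interpolate at f = 1/2 with slerp weights a = sin((1−f)δ)/sin δ ≈ 0.571, b = sin(fδ)/sin δ ≈ 0.571.
p = a·p₁ + b·p₂ ≈ (0.826, 0.118, 0.551); φ = arcsin(p_z) ≈ 33.46°, λ = atan2(p_y, p_x) ≈ 8.10°.

≈ lat 33.5°, lon 8.1°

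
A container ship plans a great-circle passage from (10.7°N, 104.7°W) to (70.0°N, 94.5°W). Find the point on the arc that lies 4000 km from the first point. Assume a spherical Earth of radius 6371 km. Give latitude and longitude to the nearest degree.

From cos δ = sin φ₁ sin φ₂ + cos φ₁ cos φ₂ cos Δλ, the central angle is δ ≈ 1.041 rad (59.7°). The total great-circle distance is δ·R ≈ 1.041 × 6371 ≈ 6633 km, so the target fraction is f = 4000/6633 ≈ 0.603.
Interpolate at f ≈ 0.603 with slerp weights a = sin((1−f)δ)/sin δ ≈ 0.465, b = sin(fδ)/sin δ ≈ 0.681.
p = a·p₁ + b·p₂ ≈ (-0.134, -0.674, 0.726); φ = arcsin(p_z) ≈ 46.55°, λ = atan2(p_y, p_x) ≈ -101.26°.

≈ (47°N, 101°W)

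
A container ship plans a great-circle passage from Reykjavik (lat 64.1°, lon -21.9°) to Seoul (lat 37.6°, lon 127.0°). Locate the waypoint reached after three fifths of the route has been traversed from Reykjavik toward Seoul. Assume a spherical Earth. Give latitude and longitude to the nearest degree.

Write both endpoints as unit vectors p₁, p₂ with components (cos φ cos λ, cos φ sin λ, sin φ).
The central angle between the endpoints is δ = arccos(p₁·p₂) ≈ 1.316 rad (75.4°).
Interpolate at f = 3/5 with slerp weights a = sin((1−f)δ)/sin δ ≈ 0.519, b = sin(fδ)/sin δ ≈ 0.734.
p = a·p₁ + b·p₂ ≈ (-0.139, 0.380, 0.915); φ = arcsin(p_z) ≈ 66.14°, λ = atan2(p_y, p_x) ≈ 110.17°.

≈ lat 66°, lon 110°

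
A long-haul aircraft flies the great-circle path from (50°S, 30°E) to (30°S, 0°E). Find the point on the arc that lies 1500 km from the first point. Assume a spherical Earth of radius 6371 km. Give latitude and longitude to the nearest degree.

Write both endpoints as unit vectors p₁, p₂ with components (cos φ cos λ, cos φ sin λ, sin φ).
The central angle between the endpoints is δ = arccos(p₁·p₂) ≈ 0.525 rad (30.1°). The total great-circle distance is δ·R ≈ 0.525 × 6371 ≈ 3347 km, so the target fraction is f = 1500/3347 ≈ 0.448.
Interpolate at f ≈ 0.448 with slerp weights a = sin((1−f)δ)/sin δ ≈ 0.570, b = sin(fδ)/sin δ ≈ 0.465.
p = a·p₁ + b·p₂ ≈ (0.720, 0.183, -0.669); φ = arcsin(p_z) ≈ -42.01°, λ = atan2(p_y, p_x) ≈ 14.27°.

≈ (42°S, 14°E)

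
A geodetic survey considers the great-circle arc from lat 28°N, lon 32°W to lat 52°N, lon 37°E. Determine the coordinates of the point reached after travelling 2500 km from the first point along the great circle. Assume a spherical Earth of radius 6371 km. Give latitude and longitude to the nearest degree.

Write both endpoints as unit vectors p₁, p₂ with components (cos φ cos λ, cos φ sin λ, sin φ).
The central angle between the endpoints is δ = arccos(p₁·p₂) ≈ 0.971 rad (55.6°). The total great-circle distance is δ·R ≈ 0.971 × 6371 ≈ 6184 km, so the target fraction is f = 2500/6184 ≈ 0.404.
Interpolate at f ≈ 0.404 with slerp weights a = sin((1−f)δ)/sin δ ≈ 0.662, b = sin(fδ)/sin δ ≈ 0.463.
p = a·p₁ + b·p₂ ≈ (0.724, -0.138, 0.676); φ = arcsin(p_z) ≈ 42.54°, λ = atan2(p_y, p_x) ≈ -10.81°.

≈ lat 43°N, lon 11°W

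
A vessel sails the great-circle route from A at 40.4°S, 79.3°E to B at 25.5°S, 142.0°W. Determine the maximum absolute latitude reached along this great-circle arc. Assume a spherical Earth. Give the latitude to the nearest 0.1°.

≈ 62.2°S

The great circle lies in the plane with unit normal n̂ = (p₁ × p₂)/|p₁ × p₂|.
Here n̂_z ≈ +0.467; the vertex latitude is φ_max = arccos|n̂_z| ≈ 62.2°.
Check via Clairaut: cos φ_max = |cos φ₁| · sin C = cos(40.4°)·sin(142.2°) ≈ 0.467, again giving ≈ 62.2°.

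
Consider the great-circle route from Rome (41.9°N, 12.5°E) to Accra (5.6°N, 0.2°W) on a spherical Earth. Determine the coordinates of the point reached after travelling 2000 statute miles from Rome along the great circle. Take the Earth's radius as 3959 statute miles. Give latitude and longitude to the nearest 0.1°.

≈ 14.3°N, 2.3°E

Write both endpoints as unit vectors p₁, p₂ with components (cos φ cos λ, cos φ sin λ, sin φ).
The central angle between the endpoints is δ = arccos(p₁·p₂) ≈ 0.664 rad (38.0°). The total great-circle distance is δ·R ≈ 0.664 × 3959 ≈ 2627 mi, so the target fraction is f = 2000/2627 ≈ 0.761.
Interpolate at f ≈ 0.761 with slerp weights a = sin((1−f)δ)/sin δ ≈ 0.256, b = sin(fδ)/sin δ ≈ 0.786.
p = a·p₁ + b·p₂ ≈ (0.968, 0.039, 0.248); φ = arcsin(p_z) ≈ 14.34°, λ = atan2(p_y, p_x) ≈ 2.28°.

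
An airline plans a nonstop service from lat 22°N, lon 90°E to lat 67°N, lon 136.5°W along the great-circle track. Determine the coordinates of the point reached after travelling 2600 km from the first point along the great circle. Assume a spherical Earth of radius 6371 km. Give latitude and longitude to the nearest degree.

≈ lat 44°N, lon 99°E

From cos δ = sin φ₁ sin φ₂ + cos φ₁ cos φ₂ cos Δλ, the central angle is δ ≈ 1.475 rad (84.5°). The total great-circle distance is δ·R ≈ 1.475 × 6371 ≈ 9399 km, so the target fraction is f = 2600/9399 ≈ 0.277.
Interpolate at f ≈ 0.277 with slerp weights a = sin((1−f)δ)/sin δ ≈ 0.880, b = sin(fδ)/sin δ ≈ 0.399.
p = a·p₁ + b·p₂ ≈ (-0.113, 0.709, 0.697); φ = arcsin(p_z) ≈ 44.15°, λ = atan2(p_y, p_x) ≈ 99.06°.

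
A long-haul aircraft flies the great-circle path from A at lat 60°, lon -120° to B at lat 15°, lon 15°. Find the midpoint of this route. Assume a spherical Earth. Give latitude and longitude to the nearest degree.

The haversine formula gives a central angle δ ≈ 1.688 rad (96.7°) between the endpoints.
Interpolate at f = 1/2 with slerp weights a = sin((1−f)δ)/sin δ ≈ 0.753, b = sin(fδ)/sin δ ≈ 0.753.
p = a·p₁ + b·p₂ ≈ (0.514, -0.138, 0.847); φ = arcsin(p_z) ≈ 57.85°, λ = atan2(p_y, p_x) ≈ -15.00°.

≈ lat 58°, lon -15°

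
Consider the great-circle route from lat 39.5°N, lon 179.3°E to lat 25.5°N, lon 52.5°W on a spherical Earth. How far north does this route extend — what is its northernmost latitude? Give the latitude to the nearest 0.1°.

≈ 56.3°N

The great circle lies in the plane with unit normal n̂ = (p₁ × p₂)/|p₁ × p₂|.
Here n̂_z ≈ +0.554; the vertex latitude is φ_max = arccos|n̂_z| ≈ 56.3°.
Check via Clairaut: cos φ_max = |cos φ₁| · sin C = cos(39.5°)·sin(45.9°) ≈ 0.554, again giving ≈ 56.3°.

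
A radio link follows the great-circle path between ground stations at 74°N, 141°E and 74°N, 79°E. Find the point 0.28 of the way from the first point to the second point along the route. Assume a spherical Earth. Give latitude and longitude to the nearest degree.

≈ 76°N, 125°E

The haversine formula gives a central angle δ ≈ 0.285 rad (16.3°) between the endpoints.
Interpolate at f = 0.28 with slerp weights a = sin((1−f)δ)/sin δ ≈ 0.725, b = sin(fδ)/sin δ ≈ 0.284.
p = a·p₁ + b·p₂ ≈ (-0.140, 0.202, 0.969); φ = arcsin(p_z) ≈ 75.74°, λ = atan2(p_y, p_x) ≈ 124.73°.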